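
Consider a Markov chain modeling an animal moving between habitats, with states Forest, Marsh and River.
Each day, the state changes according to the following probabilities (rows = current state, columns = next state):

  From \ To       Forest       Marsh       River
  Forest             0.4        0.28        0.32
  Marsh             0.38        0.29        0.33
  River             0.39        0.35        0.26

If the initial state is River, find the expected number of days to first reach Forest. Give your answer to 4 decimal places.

Let t(s) be the expected number of days to first reach Forest from state s, with t(Forest) = 0. Conditioning on the first day:
t(Marsh) = 1 + 0.29·t(Marsh) + 0.33·t(River)
t(River) = 1 + 0.35·t(Marsh) + 0.26·t(River)
Solving: t(Marsh) = 2.6104, t(River) = 2.5860.
Expected days from River to Forest: 2.5860.

2.5860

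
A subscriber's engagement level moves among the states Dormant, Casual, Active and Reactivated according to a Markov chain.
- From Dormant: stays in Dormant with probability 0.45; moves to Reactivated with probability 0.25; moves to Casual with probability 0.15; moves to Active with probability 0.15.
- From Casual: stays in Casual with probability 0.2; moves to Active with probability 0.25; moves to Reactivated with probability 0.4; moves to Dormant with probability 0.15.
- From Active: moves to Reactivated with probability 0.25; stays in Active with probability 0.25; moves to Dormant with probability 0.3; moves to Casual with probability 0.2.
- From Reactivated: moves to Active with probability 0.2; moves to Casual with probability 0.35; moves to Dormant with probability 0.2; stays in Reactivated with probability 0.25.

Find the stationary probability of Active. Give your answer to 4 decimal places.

0.2079

Let the stationary distribution be π with π = πP and π_1 + π_2 + π_3 + π_4 = 1.
π_1 = 0.45·π_1 + 0.15·π_2 + 0.3·π_3 + 0.2·π_4
π_2 = 0.15·π_1 + 0.2·π_2 + 0.2·π_3 + 0.35·π_4
π_3 = 0.15·π_1 + 0.25·π_2 + 0.25·π_3 + 0.2·π_4
Solving with the normalization constraint gives π = (0.2791, 0.2287, 0.2079, 0.2843).
So the stationary probability of Active is 0.2079.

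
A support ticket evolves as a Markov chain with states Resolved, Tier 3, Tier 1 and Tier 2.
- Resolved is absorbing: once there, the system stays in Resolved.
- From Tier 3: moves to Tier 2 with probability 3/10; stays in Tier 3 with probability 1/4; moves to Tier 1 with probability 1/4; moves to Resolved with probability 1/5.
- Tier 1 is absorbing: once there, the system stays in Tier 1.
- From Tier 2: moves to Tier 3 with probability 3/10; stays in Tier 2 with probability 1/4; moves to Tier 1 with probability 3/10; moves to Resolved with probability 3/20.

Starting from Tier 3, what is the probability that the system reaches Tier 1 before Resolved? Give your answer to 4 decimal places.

0.5873

Let h(s) be the probability of absorption at Tier 1 starting from transient state s. Then h(Tier 1) = 1 and h(Resolved) = 0. By first-step analysis:
h(Tier 3) = 0.2·0 + 0.25·h(Tier 3) + 0.25·1 + 0.3·h(Tier 2)
h(Tier 2) = 0.15·0 + 0.3·h(Tier 3) + 0.3·1 + 0.25·h(Tier 2)
Solving: h(Tier 3) = 0.5873, h(Tier 2) = 0.6349.
Starting from Tier 3, the probability is 0.5873.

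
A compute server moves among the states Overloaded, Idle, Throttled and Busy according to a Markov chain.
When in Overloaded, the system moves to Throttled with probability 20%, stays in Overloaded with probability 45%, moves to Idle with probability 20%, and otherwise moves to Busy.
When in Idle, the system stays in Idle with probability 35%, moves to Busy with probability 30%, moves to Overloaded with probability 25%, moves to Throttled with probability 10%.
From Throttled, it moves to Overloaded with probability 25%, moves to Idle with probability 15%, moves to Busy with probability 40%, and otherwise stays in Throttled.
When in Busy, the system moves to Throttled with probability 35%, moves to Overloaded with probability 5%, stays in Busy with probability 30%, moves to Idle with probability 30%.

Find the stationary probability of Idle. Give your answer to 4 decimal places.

Let the stationary distribution be π with π = πP and π_1 + π_2 + π_3 + π_4 = 1.
π_1 = 0.45·π_1 + 0.25·π_2 + 0.25·π_3 + 0.05·π_4
π_2 = 0.2·π_1 + 0.35·π_2 + 0.15·π_3 + 0.3·π_4
π_3 = 0.2·π_1 + 0.1·π_2 + 0.2·π_3 + 0.35·π_4
Solving with the normalization constraint gives π = (0.2411, 0.2561, 0.2172, 0.2856).
So the stationary probability of Idle is 0.2561.

0.2561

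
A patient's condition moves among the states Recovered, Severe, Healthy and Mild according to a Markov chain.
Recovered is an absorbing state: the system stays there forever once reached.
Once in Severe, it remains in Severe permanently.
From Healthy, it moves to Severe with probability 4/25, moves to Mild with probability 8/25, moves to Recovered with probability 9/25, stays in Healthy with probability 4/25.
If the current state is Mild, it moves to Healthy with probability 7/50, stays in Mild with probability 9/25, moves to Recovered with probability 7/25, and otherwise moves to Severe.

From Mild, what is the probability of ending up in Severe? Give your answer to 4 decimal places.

0.4205

Let h(s) be the probability of absorption at Severe starting from transient state s. Then h(Severe) = 1 and h(Recovered) = 0. By first-step analysis:
h(Healthy) = 0.36·0 + 0.16·1 + 0.16·h(Healthy) + 0.32·h(Mild)
h(Mild) = 0.28·0 + 0.22·1 + 0.14·h(Healthy) + 0.36·h(Mild)
Solving: h(Healthy) = 0.3506, h(Mild) = 0.4205.
Starting from Mild, the probability is 0.4205.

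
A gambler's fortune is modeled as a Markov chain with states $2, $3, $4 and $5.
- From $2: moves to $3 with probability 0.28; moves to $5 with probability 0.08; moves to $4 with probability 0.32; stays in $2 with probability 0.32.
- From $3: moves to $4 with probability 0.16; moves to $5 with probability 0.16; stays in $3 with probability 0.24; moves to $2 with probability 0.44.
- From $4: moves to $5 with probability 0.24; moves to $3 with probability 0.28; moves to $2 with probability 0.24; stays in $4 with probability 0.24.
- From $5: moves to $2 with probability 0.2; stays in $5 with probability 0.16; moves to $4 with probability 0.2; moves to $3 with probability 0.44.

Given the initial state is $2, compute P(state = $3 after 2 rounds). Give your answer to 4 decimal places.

Propagate the distribution vector 2 rounds from $2.
After 0 rounds: (1.0000, 0.0000, 0.0000, 0.0000)
After 1 round: (0.3200, 0.2800, 0.3200, 0.0800)
After 2 rounds: (0.3184, 0.2816, 0.2400, 0.1600)
P(in $3 after 2 rounds) = 0.2816

0.2816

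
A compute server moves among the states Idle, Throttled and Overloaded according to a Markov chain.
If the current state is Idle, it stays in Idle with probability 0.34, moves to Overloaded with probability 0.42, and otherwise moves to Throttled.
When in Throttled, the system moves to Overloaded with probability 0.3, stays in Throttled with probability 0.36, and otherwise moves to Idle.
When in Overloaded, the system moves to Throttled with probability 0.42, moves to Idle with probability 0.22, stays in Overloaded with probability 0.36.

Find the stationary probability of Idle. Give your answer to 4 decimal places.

0.2972

Let the stationary distribution be π with π = πP and π_1 + π_2 + π_3 = 1.
π_1 = 0.34·π_1 + 0.34·π_2 + 0.22·π_3
π_2 = 0.24·π_1 + 0.36·π_2 + 0.42·π_3
Solving with the normalization constraint gives π = (0.2972, 0.3458, 0.3571).
So the stationary probability of Idle is 0.2972.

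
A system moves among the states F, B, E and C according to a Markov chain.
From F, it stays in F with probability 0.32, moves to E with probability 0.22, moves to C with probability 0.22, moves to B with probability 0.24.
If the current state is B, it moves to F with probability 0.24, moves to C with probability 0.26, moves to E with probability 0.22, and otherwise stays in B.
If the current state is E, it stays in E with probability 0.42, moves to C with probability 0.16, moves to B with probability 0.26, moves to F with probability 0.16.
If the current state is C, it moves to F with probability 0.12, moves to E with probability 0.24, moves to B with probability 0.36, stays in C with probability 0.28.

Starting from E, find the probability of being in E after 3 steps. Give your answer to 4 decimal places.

0.2857

Propagate the distribution vector 3 steps from E.
After 0 steps: (0.0000, 0.0000, 1.0000, 0.0000)
After 1 step: (0.1600, 0.2600, 0.4200, 0.1600)
After 2 steps: (0.2000, 0.2780, 0.3072, 0.2148)
After 3 steps: (0.2056, 0.2830, 0.2857, 0.2256)
P(in E after 3 steps) = 0.2857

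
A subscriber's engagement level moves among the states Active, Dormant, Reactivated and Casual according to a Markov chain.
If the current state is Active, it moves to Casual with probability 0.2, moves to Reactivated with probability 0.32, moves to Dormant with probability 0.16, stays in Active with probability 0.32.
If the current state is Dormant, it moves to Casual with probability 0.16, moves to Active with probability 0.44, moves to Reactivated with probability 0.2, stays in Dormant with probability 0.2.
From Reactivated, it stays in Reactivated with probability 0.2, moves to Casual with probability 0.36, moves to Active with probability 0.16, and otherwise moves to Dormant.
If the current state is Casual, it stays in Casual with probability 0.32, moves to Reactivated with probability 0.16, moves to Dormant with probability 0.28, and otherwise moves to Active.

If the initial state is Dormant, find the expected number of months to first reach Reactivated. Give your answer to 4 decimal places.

Let t(s) be the expected number of months to first reach Reactivated from state s, with t(Reactivated) = 0. Conditioning on the first month:
t(Active) = 1 + 0.32·t(Active) + 0.16·t(Dormant) + 0.2·t(Casual)
t(Dormant) = 1 + 0.44·t(Active) + 0.2·t(Dormant) + 0.16·t(Casual)
t(Casual) = 1 + 0.24·t(Active) + 0.28·t(Dormant) + 0.32·t(Casual)
Solving: t(Active) = 3.8201, t(Dormant) = 4.2662, t(Casual) = 4.5755.
Expected months from Dormant to Reactivated: 4.2662.

4.2662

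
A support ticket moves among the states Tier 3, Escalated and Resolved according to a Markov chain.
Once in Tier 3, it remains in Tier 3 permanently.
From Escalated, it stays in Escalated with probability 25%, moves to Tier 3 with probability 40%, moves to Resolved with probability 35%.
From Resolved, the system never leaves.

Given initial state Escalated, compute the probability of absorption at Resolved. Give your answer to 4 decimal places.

Let h(s) be the probability of absorption at Resolved starting from transient state s. Then h(Resolved) = 1 and h(Tier 3) = 0. By first-step analysis:
h(Escalated) = 0.4·0 + 0.25·h(Escalated) + 0.35·1
Solving: h(Escalated) = 0.4667.
Starting from Escalated, the probability is 0.4667.

0.4667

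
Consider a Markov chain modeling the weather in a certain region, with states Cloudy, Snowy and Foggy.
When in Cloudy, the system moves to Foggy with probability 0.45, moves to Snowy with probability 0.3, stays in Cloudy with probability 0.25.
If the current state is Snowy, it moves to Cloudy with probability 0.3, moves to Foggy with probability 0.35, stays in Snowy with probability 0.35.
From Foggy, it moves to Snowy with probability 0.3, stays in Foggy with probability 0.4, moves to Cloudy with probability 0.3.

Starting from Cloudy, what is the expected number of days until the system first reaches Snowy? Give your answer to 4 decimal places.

3.3333

Let t(s) be the expected number of days to first reach Snowy from state s, with t(Snowy) = 0. Conditioning on the first day:
t(Cloudy) = 1 + 0.25·t(Cloudy) + 0.45·t(Foggy)
t(Foggy) = 1 + 0.3·t(Cloudy) + 0.4·t(Foggy)
Solving: t(Cloudy) = 3.3333, t(Foggy) = 3.3333.
Expected days from Cloudy to Snowy: 3.3333.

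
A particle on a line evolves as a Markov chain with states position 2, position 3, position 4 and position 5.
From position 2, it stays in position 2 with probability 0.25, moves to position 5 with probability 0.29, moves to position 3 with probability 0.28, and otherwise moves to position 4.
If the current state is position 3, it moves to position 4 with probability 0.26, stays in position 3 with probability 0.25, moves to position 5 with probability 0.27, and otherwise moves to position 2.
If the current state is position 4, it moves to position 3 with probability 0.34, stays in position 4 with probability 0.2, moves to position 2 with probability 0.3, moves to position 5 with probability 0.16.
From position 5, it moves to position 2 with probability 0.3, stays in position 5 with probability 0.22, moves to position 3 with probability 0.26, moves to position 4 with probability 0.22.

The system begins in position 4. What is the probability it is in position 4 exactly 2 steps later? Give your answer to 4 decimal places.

Propagate the distribution vector 2 steps from position 4.
After 0 steps: (0.0000, 0.0000, 1.0000, 0.0000)
After 1 step: (0.3000, 0.3400, 0.2000, 0.1600)
After 2 steps: (0.2578, 0.2786, 0.2176, 0.2460)
P(in position 4 after 2 steps) = 0.2176

0.2176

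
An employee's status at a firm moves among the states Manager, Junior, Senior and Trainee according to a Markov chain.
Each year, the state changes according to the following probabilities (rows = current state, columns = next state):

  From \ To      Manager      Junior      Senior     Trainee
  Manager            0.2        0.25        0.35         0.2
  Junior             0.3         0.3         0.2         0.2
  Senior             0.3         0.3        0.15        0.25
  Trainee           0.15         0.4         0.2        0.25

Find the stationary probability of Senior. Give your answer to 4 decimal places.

0.2251

Let the stationary distribution be π with π = πP and π_1 + π_2 + π_3 + π_4 = 1.
π_1 = 0.2·π_1 + 0.3·π_2 + 0.3·π_3 + 0.15·π_4
π_2 = 0.25·π_1 + 0.3·π_2 + 0.3·π_3 + 0.4·π_4
π_3 = 0.35·π_1 + 0.2·π_2 + 0.15·π_3 + 0.2·π_4
Solving with the normalization constraint gives π = (0.2424, 0.3101, 0.2251, 0.2224).
So the stationary probability of Senior is 0.2251.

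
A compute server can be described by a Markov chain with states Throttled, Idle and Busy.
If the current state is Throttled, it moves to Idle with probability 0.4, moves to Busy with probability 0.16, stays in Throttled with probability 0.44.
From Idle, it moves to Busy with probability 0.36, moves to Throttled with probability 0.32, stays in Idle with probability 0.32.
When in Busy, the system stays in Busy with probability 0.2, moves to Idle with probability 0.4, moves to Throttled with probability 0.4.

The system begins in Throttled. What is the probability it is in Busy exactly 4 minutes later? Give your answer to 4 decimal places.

0.2439

Propagate the distribution vector 4 minutes from Throttled.
After 0 minutes: (1.0000, 0.0000, 0.0000)
After 1 minute: (0.4400, 0.4000, 0.1600)
After 2 minutes: (0.3856, 0.3680, 0.2464)
After 3 minutes: (0.3860, 0.3706, 0.2435)
After 4 minutes: (0.3858, 0.3704, 0.2439)
P(in Busy after 4 minutes) = 0.2439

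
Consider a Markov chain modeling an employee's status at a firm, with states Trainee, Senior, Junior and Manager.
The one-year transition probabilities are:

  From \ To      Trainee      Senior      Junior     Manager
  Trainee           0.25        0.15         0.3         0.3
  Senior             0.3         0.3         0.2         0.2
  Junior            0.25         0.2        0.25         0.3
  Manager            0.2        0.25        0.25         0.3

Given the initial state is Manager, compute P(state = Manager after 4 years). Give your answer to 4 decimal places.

Propagate the distribution vector 4 years from Manager.
After 0 years: (0.0000, 0.0000, 0.0000, 1.0000)
After 1 year: (0.2000, 0.2500, 0.2500, 0.3000)
After 2 years: (0.2475, 0.2300, 0.2475, 0.2750)
After 3 years: (0.2478, 0.2244, 0.2509, 0.2770)
After 4 years: (0.2474, 0.2239, 0.2512, 0.2776)
P(in Manager after 4 years) = 0.2776

0.2776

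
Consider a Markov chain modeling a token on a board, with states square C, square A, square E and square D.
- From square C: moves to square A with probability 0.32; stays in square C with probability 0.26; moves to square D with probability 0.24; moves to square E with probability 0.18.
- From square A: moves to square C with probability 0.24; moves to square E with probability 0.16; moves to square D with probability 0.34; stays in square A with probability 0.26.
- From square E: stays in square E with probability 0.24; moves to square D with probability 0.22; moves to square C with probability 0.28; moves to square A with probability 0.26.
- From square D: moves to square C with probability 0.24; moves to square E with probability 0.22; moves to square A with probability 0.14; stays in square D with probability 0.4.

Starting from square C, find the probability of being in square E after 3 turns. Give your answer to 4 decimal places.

0.1990

Propagate the distribution vector 3 turns from square C.
After 0 turns: (1.0000, 0.0000, 0.0000, 0.0000)
After 1 turn: (0.2600, 0.3200, 0.1800, 0.2400)
After 2 turns: (0.2524, 0.2468, 0.1940, 0.3068)
After 3 turns: (0.2528, 0.2383, 0.1990, 0.3099)
P(in square E after 3 turns) = 0.1990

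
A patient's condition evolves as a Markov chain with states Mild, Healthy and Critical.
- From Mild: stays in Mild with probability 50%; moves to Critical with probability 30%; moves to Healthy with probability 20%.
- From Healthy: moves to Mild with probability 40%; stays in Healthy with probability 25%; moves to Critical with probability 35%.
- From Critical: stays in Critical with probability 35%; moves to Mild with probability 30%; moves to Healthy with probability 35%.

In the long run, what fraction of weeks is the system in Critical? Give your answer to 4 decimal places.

Let the stationary distribution be π with π = πP and π_1 + π_2 + π_3 = 1.
π_1 = 0.5·π_1 + 0.4·π_2 + 0.3·π_3
π_2 = 0.2·π_1 + 0.25·π_2 + 0.35·π_3
Solving with the normalization constraint gives π = (0.4078, 0.2626, 0.3296).
So the stationary probability of Critical is 0.3296.

0.3296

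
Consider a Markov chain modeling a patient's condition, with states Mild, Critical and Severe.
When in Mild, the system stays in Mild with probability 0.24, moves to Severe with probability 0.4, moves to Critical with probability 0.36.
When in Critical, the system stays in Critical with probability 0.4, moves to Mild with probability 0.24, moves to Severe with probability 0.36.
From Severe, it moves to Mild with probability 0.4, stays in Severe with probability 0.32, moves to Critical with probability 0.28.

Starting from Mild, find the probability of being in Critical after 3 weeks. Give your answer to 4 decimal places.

0.3454

Propagate the distribution vector 3 weeks from Mild.
After 0 weeks: (1.0000, 0.0000, 0.0000)
After 1 week: (0.2400, 0.3600, 0.4000)
After 2 weeks: (0.3040, 0.3424, 0.3536)
After 3 weeks: (0.2966, 0.3454, 0.3580)
P(in Critical after 3 weeks) = 0.3454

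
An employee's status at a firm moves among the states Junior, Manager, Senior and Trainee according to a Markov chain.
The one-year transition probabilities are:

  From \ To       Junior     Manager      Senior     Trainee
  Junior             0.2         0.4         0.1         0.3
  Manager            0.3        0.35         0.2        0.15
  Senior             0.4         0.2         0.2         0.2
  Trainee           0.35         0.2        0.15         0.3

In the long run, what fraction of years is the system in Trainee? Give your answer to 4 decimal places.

Let the stationary distribution be π with π = πP and π_1 + π_2 + π_3 + π_4 = 1.
π_1 = 0.2·π_1 + 0.3·π_2 + 0.4·π_3 + 0.35·π_4
π_2 = 0.4·π_1 + 0.35·π_2 + 0.2·π_3 + 0.2·π_4
π_3 = 0.1·π_1 + 0.2·π_2 + 0.2·π_3 + 0.15·π_4
Solving with the normalization constraint gives π = (0.2980, 0.3054, 0.1583, 0.2384).
So the stationary probability of Trainee is 0.2384.

0.2384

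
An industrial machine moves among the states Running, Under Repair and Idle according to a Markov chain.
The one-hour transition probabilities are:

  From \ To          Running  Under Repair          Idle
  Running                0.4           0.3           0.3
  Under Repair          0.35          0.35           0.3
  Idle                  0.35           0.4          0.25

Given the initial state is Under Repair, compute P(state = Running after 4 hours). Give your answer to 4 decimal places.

Propagate the distribution vector 4 hours from Under Repair.
After 0 hours: (0.0000, 1.0000, 0.0000)
After 1 hour: (0.3500, 0.3500, 0.3000)
After 2 hours: (0.3675, 0.3475, 0.2850)
After 3 hours: (0.3684, 0.3459, 0.2858)
After 4 hours: (0.3684, 0.3459, 0.2857)
P(in Running after 4 hours) = 0.3684

0.3684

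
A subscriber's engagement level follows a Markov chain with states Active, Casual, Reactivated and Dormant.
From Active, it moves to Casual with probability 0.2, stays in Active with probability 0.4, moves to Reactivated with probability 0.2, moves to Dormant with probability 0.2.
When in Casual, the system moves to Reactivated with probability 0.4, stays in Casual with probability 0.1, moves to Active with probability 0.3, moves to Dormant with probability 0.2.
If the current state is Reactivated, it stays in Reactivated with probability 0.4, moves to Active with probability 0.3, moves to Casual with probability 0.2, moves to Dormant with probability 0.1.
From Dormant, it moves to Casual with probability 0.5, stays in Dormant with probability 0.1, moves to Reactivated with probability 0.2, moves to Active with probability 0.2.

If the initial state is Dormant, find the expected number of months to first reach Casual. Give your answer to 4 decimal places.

2.9358

Let t(s) be the expected number of months to first reach Casual from state s, with t(Casual) = 0. Conditioning on the first month:
t(Active) = 1 + 0.4·t(Active) + 0.2·t(Reactivated) + 0.2·t(Dormant)
t(Reactivated) = 1 + 0.3·t(Active) + 0.4·t(Reactivated) + 0.1·t(Dormant)
t(Dormant) = 1 + 0.2·t(Active) + 0.2·t(Reactivated) + 0.1·t(Dormant)
Solving: t(Active) = 4.0367, t(Reactivated) = 4.1743, t(Dormant) = 2.9358.
Expected months from Dormant to Casual: 2.9358.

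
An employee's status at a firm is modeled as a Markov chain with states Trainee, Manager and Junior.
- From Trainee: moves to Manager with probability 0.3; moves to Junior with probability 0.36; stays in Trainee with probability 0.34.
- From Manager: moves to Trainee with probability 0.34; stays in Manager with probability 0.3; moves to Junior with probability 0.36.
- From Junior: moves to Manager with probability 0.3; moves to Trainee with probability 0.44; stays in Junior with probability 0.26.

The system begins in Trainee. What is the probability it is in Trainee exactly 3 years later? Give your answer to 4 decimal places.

0.3724

Propagate the distribution vector 3 years from Trainee.
After 0 years: (1.0000, 0.0000, 0.0000)
After 1 year: (0.3400, 0.3000, 0.3600)
After 2 years: (0.3760, 0.3000, 0.3240)
After 3 years: (0.3724, 0.3000, 0.3276)
P(in Trainee after 3 years) = 0.3724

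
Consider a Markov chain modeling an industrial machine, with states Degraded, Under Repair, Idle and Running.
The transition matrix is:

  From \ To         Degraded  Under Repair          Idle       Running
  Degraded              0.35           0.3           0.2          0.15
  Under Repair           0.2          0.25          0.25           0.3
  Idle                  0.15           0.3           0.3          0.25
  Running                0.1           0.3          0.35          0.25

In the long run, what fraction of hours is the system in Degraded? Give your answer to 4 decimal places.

Let the stationary distribution be π with π = πP and π_1 + π_2 + π_3 + π_4 = 1.
π_1 = 0.35·π_1 + 0.2·π_2 + 0.15·π_3 + 0.1·π_4
π_2 = 0.3·π_1 + 0.25·π_2 + 0.3·π_3 + 0.3·π_4
π_3 = 0.2·π_1 + 0.25·π_2 + 0.3·π_3 + 0.35·π_4
Solving with the normalization constraint gives π = (0.1900, 0.2857, 0.2790, 0.2453).
So the stationary probability of Degraded is 0.1900.

0.1900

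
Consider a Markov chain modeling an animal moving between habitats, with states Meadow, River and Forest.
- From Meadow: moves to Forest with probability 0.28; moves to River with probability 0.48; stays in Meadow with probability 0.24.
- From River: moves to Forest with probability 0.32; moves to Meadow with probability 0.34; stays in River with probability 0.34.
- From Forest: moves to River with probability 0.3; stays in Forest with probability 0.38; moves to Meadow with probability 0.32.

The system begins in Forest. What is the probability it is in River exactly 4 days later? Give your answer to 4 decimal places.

Propagate the distribution vector 4 days from Forest.
After 0 days: (0.0000, 0.0000, 1.0000)
After 1 day: (0.3200, 0.3000, 0.3800)
After 2 days: (0.3004, 0.3696, 0.3300)
After 3 days: (0.3034, 0.3689, 0.3278)
After 4 days: (0.3031, 0.3694, 0.3275)
P(in River after 4 days) = 0.3694

0.3694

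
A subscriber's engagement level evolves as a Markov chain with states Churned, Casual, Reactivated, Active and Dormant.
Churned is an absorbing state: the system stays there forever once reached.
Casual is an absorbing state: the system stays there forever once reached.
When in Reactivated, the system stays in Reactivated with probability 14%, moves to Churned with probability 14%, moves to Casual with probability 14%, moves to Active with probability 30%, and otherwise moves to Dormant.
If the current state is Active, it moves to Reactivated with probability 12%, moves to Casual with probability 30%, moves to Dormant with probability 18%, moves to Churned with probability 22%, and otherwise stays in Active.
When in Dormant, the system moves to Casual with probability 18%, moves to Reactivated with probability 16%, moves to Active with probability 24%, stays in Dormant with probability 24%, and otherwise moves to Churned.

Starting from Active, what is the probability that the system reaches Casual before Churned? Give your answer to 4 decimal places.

0.5583

Let h(s) be the probability of absorption at Casual starting from transient state s. Then h(Casual) = 1 and h(Churned) = 0. By first-step analysis:
h(Reactivated) = 0.14·0 + 0.14·1 + 0.14·h(Reactivated) + 0.3·h(Active) + 0.28·h(Dormant)
h(Active) = 0.22·0 + 0.3·1 + 0.12·h(Reactivated) + 0.18·h(Active) + 0.18·h(Dormant)
h(Dormant) = 0.18·0 + 0.18·1 + 0.16·h(Reactivated) + 0.24·h(Active) + 0.24·h(Dormant)
Solving: h(Reactivated) = 0.5282, h(Active) = 0.5583, h(Dormant) = 0.5243.
Starting from Active, the probability is 0.5583.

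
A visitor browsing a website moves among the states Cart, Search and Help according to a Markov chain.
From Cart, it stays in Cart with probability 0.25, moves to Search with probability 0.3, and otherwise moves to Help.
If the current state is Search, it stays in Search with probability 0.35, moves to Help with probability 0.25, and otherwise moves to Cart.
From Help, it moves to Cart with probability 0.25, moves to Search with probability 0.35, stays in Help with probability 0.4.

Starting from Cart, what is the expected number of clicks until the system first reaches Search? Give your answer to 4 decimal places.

3.1111

Let t(s) be the expected number of clicks to first reach Search from state s, with t(Search) = 0. Conditioning on the first click:
t(Cart) = 1 + 0.25·t(Cart) + 0.45·t(Help)
t(Help) = 1 + 0.25·t(Cart) + 0.4·t(Help)
Solving: t(Cart) = 3.1111, t(Help) = 2.9630.
Expected clicks from Cart to Search: 3.1111.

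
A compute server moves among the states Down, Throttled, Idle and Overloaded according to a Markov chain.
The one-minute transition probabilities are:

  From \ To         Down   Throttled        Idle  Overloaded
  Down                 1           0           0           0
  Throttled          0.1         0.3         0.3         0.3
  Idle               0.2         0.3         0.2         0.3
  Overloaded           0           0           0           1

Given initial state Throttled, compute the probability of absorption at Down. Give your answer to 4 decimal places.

0.2979

Let h(s) be the probability of absorption at Down starting from transient state s. Then h(Down) = 1 and h(Overloaded) = 0. By first-step analysis:
h(Throttled) = 0.1·1 + 0.3·h(Throttled) + 0.3·h(Idle) + 0.3·0
h(Idle) = 0.2·1 + 0.3·h(Throttled) + 0.2·h(Idle) + 0.3·0
Solving: h(Throttled) = 0.2979, h(Idle) = 0.3617.
Starting from Throttled, the probability is 0.2979.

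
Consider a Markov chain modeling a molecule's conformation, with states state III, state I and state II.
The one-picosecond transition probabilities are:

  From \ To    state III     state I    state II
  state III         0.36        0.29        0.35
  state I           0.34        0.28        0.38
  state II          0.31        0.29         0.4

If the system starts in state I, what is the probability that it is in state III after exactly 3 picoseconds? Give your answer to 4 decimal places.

0.3354

Propagate the distribution vector 3 picoseconds from state I.
After 0 picoseconds: (0.0000, 1.0000, 0.0000)
After 1 picosecond: (0.3400, 0.2800, 0.3800)
After 2 picoseconds: (0.3354, 0.2872, 0.3774)
After 3 picoseconds: (0.3354, 0.2871, 0.3775)
P(in state III after 3 picoseconds) = 0.3354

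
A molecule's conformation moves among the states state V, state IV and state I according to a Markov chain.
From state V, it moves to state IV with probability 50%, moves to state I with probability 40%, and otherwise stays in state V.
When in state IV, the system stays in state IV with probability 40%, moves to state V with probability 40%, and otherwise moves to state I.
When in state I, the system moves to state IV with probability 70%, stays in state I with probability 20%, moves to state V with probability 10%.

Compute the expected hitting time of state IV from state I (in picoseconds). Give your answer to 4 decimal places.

Let t(s) be the expected number of picoseconds to first reach state IV from state s, with t(state IV) = 0. Conditioning on the first picosecond:
t(state V) = 1 + 0.1·t(state V) + 0.4·t(state I)
t(state I) = 1 + 0.1·t(state V) + 0.2·t(state I)
Solving: t(state V) = 1.7647, t(state I) = 1.4706.
Expected picoseconds from state I to state IV: 1.4706.

1.4706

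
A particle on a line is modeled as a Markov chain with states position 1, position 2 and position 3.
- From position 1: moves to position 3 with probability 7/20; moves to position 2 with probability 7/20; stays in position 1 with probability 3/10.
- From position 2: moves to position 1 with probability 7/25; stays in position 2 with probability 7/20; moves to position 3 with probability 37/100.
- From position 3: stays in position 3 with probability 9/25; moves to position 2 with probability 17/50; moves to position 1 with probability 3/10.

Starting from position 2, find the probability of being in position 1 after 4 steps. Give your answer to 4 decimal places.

0.2931

Propagate the distribution vector 4 steps from position 2.
After 0 steps: (0.0000, 1.0000, 0.0000)
After 1 step: (0.2800, 0.3500, 0.3700)
After 2 steps: (0.2930, 0.3463, 0.3607)
After 3 steps: (0.2931, 0.3464, 0.3605)
After 4 steps: (0.2931, 0.3464, 0.3605)
P(in position 1 after 4 steps) = 0.2931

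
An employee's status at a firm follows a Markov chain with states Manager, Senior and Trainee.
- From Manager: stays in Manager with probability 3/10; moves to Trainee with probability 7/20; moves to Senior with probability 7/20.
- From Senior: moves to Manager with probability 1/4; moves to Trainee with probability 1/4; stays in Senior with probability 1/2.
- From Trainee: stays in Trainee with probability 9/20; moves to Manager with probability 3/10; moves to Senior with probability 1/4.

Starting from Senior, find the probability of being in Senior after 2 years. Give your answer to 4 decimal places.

0.4000

Sum over the intermediate state after 1 year:
P = P(Senior→Manager)·P(Manager→Senior) + P(Senior→Senior)·P(Senior→Senior) + P(Senior→Trainee)·P(Trainee→Senior)
  = 0.25×0.35 + 0.5×0.5 + 0.25×0.25
  = 0.0875 + 0.2500 + 0.0625 = 0.4000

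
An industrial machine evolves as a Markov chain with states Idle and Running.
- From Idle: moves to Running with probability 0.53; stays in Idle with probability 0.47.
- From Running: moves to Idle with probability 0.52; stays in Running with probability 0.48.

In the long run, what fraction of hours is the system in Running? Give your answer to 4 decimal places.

0.5048

Let the stationary distribution be π with π = πP and π_1 + π_2 = 1.
π_1 = 0.47·π_1 + 0.52·π_2
Solving with the normalization constraint gives π = (0.4952, 0.5048).
So the stationary probability of Running is 0.5048.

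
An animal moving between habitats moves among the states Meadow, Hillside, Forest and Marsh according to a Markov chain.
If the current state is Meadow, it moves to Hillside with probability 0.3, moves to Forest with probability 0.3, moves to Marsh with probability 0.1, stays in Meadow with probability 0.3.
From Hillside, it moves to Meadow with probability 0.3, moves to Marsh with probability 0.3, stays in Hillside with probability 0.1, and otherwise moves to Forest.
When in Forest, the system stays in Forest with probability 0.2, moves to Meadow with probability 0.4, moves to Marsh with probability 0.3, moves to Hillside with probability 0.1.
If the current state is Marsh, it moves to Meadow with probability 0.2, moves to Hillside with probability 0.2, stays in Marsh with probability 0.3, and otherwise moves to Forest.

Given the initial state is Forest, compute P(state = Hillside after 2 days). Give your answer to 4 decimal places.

Propagate the distribution vector 2 days from Forest.
After 0 days: (0.0000, 0.0000, 1.0000, 0.0000)
After 1 day: (0.4000, 0.1000, 0.2000, 0.3000)
After 2 days: (0.2900, 0.2100, 0.2800, 0.2200)
P(in Hillside after 2 days) = 0.2100

0.2100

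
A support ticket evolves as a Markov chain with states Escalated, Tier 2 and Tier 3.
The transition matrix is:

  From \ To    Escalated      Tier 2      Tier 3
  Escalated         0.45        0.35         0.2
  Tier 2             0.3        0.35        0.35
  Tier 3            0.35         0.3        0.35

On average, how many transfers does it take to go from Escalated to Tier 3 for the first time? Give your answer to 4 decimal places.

3.9604

Let t(s) be the expected number of transfers to first reach Tier 3 from state s, with t(Tier 3) = 0. Conditioning on the first transfer:
t(Escalated) = 1 + 0.45·t(Escalated) + 0.35·t(Tier 2)
t(Tier 2) = 1 + 0.3·t(Escalated) + 0.35·t(Tier 2)
Solving: t(Escalated) = 3.9604, t(Tier 2) = 3.3663.
Expected transfers from Escalated to Tier 3: 3.9604.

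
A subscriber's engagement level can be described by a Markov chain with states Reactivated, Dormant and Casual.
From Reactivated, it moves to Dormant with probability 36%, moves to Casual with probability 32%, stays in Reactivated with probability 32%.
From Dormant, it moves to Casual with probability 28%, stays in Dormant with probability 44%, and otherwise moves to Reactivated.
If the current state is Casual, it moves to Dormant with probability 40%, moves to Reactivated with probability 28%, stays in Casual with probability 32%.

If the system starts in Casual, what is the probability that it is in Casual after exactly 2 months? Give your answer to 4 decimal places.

Sum over the intermediate state after 1 month:
P = P(Casual→Reactivated)·P(Reactivated→Casual) + P(Casual→Dormant)·P(Dormant→Casual) + P(Casual→Casual)·P(Casual→Casual)
  = 0.28×0.32 + 0.4×0.28 + 0.32×0.32
  = 0.0896 + 0.1120 + 0.1024 = 0.3040

0.3040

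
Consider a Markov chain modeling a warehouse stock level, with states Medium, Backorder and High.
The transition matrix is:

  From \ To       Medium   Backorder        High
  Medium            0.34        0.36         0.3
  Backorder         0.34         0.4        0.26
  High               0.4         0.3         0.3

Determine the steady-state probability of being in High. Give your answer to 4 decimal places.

Let the stationary distribution be π with π = πP and π_1 + π_2 + π_3 = 1.
π_1 = 0.34·π_1 + 0.34·π_2 + 0.4·π_3
π_2 = 0.36·π_1 + 0.4·π_2 + 0.3·π_3
Solving with the normalization constraint gives π = (0.3571, 0.3571, 0.2857).
So the stationary probability of High is 0.2857.

0.2857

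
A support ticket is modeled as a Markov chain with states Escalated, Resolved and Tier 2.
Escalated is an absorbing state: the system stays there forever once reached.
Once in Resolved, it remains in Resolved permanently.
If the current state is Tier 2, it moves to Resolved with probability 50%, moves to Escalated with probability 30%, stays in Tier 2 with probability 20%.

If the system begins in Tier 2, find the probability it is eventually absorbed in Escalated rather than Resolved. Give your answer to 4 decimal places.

0.3750

Let h(s) be the probability of absorption at Escalated starting from transient state s. Then h(Escalated) = 1 and h(Resolved) = 0. By first-step analysis:
h(Tier 2) = 0.3·1 + 0.5·0 + 0.2·h(Tier 2)
Solving: h(Tier 2) = 0.3750.
Starting from Tier 2, the probability is 0.3750.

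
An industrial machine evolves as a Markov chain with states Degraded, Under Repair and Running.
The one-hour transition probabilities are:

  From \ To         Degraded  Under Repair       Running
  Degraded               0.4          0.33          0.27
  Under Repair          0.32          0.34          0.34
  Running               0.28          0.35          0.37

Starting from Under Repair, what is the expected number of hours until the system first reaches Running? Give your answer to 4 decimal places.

3.1680

Let t(s) be the expected number of hours to first reach Running from state s, with t(Running) = 0. Conditioning on the first hour:
t(Degraded) = 1 + 0.4·t(Degraded) + 0.33·t(Under Repair)
t(Under Repair) = 1 + 0.32·t(Degraded) + 0.34·t(Under Repair)
Solving: t(Degraded) = 3.4091, t(Under Repair) = 3.1680.
Expected hours from Under Repair to Running: 3.1680.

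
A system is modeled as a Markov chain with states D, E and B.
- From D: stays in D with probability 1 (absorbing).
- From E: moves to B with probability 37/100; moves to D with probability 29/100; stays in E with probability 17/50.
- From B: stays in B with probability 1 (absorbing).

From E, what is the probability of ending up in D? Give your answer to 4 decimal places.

0.4394

Let h(s) be the probability of absorption at D starting from transient state s. Then h(D) = 1 and h(B) = 0. By first-step analysis:
h(E) = 0.29·1 + 0.34·h(E) + 0.37·0
Solving: h(E) = 0.4394.
Starting from E, the probability is 0.4394.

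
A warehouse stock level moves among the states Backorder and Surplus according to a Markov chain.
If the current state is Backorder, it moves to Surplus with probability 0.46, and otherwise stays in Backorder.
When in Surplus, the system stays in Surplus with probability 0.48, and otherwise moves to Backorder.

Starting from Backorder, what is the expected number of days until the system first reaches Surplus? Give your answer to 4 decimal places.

2.1739

Let t(s) be the expected number of days to first reach Surplus from state s, with t(Surplus) = 0. Conditioning on the first day:
t(Backorder) = 1 + 0.54·t(Backorder)
Solving: t(Backorder) = 2.1739.
Expected days from Backorder to Surplus: 2.1739.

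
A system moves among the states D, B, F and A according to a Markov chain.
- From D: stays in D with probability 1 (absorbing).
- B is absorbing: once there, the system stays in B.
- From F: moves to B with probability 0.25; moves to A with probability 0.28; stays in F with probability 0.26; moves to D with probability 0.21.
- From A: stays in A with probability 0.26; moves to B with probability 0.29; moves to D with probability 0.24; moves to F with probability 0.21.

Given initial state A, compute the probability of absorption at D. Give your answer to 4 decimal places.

0.4536

Let h(s) be the probability of absorption at D starting from transient state s. Then h(D) = 1 and h(B) = 0. By first-step analysis:
h(F) = 0.21·1 + 0.25·0 + 0.26·h(F) + 0.28·h(A)
h(A) = 0.24·1 + 0.29·0 + 0.21·h(F) + 0.26·h(A)
Solving: h(F) = 0.4554, h(A) = 0.4536.
Starting from A, the probability is 0.4536.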